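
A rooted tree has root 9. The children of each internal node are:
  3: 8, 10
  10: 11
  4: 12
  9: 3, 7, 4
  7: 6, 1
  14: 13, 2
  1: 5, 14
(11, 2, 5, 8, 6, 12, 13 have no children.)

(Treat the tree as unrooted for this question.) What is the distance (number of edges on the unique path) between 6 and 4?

3

6 – 7 – 9 – 4: 3 edges.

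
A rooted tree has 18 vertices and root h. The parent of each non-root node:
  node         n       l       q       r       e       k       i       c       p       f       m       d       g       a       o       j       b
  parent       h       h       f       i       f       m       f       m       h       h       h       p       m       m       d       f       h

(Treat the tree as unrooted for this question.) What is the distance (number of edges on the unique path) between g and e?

g - m - h - f - e: 4 edges.

4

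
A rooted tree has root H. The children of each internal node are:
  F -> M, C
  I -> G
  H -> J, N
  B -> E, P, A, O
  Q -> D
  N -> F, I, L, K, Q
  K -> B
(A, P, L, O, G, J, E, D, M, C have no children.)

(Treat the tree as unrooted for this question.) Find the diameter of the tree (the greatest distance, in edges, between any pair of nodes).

5

BFS from P reaches M last, at distance 5; BFS from M confirms no node is farther.
Path: P – B – K – N – F – M.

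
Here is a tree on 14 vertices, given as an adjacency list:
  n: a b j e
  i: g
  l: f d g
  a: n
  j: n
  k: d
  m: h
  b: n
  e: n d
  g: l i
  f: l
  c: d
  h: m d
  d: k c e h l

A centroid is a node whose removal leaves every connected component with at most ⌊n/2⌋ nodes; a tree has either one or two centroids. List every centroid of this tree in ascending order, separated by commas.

d

If d is removed the pieces have sizes 5, 4, 2, 1, 1, all ≤ ⌊14/2⌋ = 7.
Every other node leaves some component of size > 7, so the centroid is unique.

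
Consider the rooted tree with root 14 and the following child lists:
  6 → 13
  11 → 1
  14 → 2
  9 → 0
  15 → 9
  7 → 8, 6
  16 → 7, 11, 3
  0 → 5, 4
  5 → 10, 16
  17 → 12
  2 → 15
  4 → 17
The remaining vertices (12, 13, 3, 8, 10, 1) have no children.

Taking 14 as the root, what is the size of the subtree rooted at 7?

The subtree rooted at 7 contains: 7, 6, 8, 13 — 4 nodes.

4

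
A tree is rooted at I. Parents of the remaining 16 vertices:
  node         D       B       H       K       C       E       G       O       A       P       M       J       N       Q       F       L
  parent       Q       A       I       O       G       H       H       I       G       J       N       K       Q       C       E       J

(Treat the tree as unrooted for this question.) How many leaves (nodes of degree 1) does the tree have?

6

Exactly 6 nodes have a single neighbour: B, D, F, L, M, P.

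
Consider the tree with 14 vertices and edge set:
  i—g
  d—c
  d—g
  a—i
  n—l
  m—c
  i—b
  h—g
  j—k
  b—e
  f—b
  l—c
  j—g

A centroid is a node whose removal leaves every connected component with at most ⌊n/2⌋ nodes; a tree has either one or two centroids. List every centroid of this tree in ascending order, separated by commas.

Delete g: the remaining components have sizes 5, 5, 2, 1. Max 5 ≤ 7, so g is a centroid.
Every other node leaves some component of size > 7, so the centroid is unique.

g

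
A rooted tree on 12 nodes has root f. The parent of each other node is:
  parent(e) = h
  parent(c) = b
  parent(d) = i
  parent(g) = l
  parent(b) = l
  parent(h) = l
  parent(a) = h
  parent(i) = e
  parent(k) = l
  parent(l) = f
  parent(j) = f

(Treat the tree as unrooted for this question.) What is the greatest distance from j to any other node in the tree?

6

Distances from j peak at 6, attained at d.
j-f-l-h-e-i-d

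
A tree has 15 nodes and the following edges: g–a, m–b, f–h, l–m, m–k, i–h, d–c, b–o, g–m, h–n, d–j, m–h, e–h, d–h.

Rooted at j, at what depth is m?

3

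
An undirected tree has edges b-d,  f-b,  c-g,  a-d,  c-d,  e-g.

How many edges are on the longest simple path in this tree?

5

Starting from f, a farthest node is e at distance 5.
One longest path: f – b – d – c – g – e.
So the diameter is 5.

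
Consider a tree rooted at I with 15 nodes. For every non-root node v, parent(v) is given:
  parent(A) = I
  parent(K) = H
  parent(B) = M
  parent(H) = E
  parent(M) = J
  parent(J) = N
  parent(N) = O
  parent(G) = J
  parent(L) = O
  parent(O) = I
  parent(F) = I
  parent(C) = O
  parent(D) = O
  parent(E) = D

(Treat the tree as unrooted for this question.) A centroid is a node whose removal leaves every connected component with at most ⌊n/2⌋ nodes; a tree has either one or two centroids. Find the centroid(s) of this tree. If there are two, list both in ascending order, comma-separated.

Removing O splits the tree into components of sizes 5, 4, 3, 1, 1; the largest is 5 ≤ ⌊15/2⌋ = 7.
Every other node leaves some component of size > 7, so the centroid is unique.

O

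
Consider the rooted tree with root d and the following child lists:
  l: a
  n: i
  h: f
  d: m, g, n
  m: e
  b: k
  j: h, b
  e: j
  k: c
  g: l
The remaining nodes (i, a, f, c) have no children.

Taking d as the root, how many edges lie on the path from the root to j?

d – m – e – j — 3 edges.

3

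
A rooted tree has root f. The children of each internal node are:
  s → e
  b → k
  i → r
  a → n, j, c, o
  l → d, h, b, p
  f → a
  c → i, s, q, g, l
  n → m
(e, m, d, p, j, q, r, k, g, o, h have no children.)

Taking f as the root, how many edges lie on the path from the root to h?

4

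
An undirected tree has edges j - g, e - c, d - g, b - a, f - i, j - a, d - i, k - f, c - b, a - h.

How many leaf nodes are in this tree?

Exactly 3 nodes have a single neighbour: e, h, k.

3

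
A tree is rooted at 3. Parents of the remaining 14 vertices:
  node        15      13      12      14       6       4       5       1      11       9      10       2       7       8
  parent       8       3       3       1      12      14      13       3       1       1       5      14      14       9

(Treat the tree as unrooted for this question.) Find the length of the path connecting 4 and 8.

4

4 – 14 – 1 – 9 – 8: 4 edges.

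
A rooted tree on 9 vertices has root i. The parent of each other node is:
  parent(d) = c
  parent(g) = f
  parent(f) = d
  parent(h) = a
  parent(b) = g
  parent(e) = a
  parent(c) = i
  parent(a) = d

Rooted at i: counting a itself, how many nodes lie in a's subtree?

a's subtree: {a, h, e}, size 3.

3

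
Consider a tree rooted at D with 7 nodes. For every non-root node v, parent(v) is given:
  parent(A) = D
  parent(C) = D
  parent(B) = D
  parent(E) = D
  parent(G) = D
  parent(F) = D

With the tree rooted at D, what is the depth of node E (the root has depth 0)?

1

Climbing from E to the root: E–D. That's 1 steps.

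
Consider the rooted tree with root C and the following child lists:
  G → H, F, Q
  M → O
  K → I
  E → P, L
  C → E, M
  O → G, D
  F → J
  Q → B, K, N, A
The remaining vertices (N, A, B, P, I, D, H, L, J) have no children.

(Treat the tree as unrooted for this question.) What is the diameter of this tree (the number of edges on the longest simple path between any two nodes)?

8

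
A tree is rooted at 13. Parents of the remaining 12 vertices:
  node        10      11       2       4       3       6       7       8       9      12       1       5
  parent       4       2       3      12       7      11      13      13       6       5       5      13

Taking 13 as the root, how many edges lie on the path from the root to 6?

5

Climbing from 6 to the root: 6–11–2–3–7–13. That's 5 steps.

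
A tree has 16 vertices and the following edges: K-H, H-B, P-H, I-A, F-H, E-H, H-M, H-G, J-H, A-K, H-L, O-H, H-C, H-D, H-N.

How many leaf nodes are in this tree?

Exactly 13 nodes have a single neighbour: B, C, D, E, F, G, I, J, L, M, N, O, P.

13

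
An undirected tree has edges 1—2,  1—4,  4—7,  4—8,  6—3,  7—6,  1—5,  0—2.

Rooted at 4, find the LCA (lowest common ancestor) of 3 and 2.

4

Path 3→root: 3 6 7 4; path 2→root: 2 1 4.
First common node: 4.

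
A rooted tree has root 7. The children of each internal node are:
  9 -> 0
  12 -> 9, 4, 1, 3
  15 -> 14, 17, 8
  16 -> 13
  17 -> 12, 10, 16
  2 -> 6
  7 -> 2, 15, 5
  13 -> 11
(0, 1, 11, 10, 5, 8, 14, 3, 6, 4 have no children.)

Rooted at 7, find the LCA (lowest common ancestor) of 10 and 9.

17

Ancestors of 10 (toward the root): 10, 17, 15, 7.
Ancestors of 9: 9, 12, 17, 15, 7.
The deepest node appearing in both lists is 17.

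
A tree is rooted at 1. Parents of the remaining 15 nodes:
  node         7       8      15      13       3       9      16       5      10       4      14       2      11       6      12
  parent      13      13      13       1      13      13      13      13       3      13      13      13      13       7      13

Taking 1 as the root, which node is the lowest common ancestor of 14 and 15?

13

Ancestors of 14 (toward the root): 14, 13, 1.
Ancestors of 15: 15, 13, 1.
The deepest node appearing in both lists is 13.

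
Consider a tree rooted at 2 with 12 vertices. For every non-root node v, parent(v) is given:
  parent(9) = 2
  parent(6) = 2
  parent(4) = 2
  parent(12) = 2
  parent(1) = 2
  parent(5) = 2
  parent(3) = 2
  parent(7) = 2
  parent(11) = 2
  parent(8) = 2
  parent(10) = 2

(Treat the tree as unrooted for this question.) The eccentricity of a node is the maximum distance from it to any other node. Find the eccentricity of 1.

2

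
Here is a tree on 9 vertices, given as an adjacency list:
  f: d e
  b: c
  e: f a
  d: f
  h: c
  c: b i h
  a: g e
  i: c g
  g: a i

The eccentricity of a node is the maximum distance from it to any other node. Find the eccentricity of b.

7

Distances from b peak at 7, attained at d.
b-c-i-g-a-e-f-d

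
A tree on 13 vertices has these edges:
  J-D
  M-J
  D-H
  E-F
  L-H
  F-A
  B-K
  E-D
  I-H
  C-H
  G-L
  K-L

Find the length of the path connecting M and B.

The path is M–J–D–H–L–K–B, which has 6 edges.

6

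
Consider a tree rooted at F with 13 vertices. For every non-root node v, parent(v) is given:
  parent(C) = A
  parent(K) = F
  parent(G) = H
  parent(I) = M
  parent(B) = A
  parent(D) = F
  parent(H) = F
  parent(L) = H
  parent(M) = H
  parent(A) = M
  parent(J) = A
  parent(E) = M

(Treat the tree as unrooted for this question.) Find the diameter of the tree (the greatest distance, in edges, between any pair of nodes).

5

A longest path is D-F-H-M-A-C, with 5 edges.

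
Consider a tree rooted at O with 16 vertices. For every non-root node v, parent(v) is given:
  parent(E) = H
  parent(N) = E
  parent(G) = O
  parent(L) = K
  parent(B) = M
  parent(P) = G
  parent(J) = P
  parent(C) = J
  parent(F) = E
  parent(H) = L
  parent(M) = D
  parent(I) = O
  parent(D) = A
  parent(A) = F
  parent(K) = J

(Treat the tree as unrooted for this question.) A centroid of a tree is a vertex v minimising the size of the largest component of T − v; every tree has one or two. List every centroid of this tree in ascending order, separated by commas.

If L is removed the pieces have sizes 8, 7, all ≤ ⌊16/2⌋ = 8.
H is adjacent to L and is also a centroid (the largest component after removing it is likewise 8).

H, L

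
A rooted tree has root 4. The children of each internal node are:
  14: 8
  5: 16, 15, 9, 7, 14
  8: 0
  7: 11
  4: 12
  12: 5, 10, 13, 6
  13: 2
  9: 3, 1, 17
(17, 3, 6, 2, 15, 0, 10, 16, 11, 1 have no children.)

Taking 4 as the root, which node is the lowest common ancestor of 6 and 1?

12

Ancestors of 6 (toward the root): 6, 12, 4.
Ancestors of 1: 1, 9, 5, 12, 4.
The deepest node appearing in both lists is 12.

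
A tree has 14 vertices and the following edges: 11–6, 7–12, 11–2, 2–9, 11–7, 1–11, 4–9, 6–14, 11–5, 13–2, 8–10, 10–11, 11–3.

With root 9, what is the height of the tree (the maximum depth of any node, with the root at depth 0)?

4

The longest root-to-leaf path is 9–2–11–6–14 (4 edges).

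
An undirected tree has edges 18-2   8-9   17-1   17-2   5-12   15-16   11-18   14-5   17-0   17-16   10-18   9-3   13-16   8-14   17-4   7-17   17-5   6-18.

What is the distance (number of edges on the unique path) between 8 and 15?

8 – 14 – 5 – 17 – 16 – 15: 5 edges.

5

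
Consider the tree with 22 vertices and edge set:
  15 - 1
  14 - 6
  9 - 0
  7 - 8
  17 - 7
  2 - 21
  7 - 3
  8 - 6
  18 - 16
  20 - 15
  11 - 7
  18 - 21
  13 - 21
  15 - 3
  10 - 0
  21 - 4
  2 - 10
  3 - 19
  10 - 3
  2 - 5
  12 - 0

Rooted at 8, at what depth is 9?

Path from 8 to 9: 8–7–3–10–0–9, which has 5 edges.

5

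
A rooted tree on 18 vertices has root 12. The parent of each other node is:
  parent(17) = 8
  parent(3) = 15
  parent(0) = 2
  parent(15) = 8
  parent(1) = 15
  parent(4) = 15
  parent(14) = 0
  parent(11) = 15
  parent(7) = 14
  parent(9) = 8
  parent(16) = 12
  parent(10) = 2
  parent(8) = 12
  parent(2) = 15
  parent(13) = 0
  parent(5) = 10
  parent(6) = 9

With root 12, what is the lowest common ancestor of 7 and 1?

7's ancestor chain is 7, 14, 0, 2, 15, 8, 12 and 1's is 1, 15, 8, 12; they first meet at 15.

15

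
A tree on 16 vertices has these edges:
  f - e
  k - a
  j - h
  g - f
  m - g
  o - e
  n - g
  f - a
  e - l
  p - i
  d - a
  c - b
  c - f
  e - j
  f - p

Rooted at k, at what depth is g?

3

Path from k to g: k–a–f–g, which has 3 edges.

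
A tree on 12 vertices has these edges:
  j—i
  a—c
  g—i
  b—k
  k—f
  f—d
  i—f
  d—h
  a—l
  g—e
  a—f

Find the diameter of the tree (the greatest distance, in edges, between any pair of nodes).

Starting from e, a farthest node is c at distance 5.
One longest path: e-g-i-f-a-c.
So the diameter is 5.

5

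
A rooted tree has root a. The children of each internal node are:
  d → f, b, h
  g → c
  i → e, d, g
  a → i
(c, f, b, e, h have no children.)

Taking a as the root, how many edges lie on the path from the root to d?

Path from a to d: a → i → d, which has 2 edges.

2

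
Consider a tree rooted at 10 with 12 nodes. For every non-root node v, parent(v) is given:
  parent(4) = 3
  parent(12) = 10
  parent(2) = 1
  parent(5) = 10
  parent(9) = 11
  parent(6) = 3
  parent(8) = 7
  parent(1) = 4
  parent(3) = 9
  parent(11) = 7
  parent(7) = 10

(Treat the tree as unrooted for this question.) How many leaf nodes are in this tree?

Exactly 5 nodes have a single neighbour: 2, 5, 6, 8, 12.

5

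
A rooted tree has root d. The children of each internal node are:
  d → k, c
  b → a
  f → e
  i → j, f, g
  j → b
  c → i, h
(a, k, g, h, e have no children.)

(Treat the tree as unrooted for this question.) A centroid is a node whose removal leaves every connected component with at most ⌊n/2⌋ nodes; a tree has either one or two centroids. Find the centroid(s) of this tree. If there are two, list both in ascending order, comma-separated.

If i is removed the pieces have sizes 4, 3, 2, 1, all ≤ ⌊11/2⌋ = 5.
Every other node leaves some component of size > 5, so the centroid is unique.

i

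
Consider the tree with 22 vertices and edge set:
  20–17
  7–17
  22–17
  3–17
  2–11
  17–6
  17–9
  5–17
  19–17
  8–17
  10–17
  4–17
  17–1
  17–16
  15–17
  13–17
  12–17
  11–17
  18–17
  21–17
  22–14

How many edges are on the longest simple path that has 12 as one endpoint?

3

Distances from 12 peak at 3, attained at 2 (14 also at distance 3).
12–17–11–2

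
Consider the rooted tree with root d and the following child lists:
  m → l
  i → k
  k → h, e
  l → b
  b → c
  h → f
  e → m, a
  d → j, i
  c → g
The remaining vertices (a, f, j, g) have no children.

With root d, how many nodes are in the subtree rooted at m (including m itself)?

5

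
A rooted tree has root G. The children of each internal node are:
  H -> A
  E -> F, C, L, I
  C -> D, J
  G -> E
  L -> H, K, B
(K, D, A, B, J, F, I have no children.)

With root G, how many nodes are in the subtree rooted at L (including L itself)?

L's subtree: {L, H, B, K, A}, size 5.

5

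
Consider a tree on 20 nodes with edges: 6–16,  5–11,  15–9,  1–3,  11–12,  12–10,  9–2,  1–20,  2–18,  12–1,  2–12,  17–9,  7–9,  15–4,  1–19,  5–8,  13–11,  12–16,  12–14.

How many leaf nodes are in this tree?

12

The leaves are 3, 4, 6, 7, 8, 10, 13, 14, 17, 18, 19, 20.
That is 12 leaves.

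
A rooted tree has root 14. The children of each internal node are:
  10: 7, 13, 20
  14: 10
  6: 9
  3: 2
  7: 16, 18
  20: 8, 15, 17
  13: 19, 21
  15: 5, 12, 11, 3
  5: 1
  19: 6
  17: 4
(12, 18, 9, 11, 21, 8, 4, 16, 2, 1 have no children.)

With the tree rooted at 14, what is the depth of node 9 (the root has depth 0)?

5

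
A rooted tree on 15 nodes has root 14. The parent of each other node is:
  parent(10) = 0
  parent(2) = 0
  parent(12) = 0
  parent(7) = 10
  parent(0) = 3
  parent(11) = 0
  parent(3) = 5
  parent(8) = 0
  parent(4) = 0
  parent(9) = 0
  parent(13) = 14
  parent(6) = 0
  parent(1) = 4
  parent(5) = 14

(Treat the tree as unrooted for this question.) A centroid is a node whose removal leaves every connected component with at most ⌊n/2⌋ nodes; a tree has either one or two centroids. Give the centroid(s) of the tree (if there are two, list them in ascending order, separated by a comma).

If 0 is removed the pieces have sizes 4, 2, 2, 1, 1, 1, 1, 1, 1, all ≤ ⌊15/2⌋ = 7.
Every other node leaves some component of size > 7, so the centroid is unique.

0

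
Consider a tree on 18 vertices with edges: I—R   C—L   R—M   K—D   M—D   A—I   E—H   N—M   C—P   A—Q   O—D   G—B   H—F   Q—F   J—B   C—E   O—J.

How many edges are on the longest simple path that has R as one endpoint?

The node farthest from R is L (P also at distance 8), via R – I – A – Q – F – H – E – C – L — 8 edges.

8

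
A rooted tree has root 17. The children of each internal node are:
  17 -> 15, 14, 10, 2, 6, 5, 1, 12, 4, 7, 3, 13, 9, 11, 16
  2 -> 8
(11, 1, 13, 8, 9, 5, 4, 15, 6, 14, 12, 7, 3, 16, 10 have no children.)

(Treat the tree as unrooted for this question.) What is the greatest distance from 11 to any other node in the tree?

A farthest node from 11 is 8.
The path 11–17–2–8 has 3 edges.

3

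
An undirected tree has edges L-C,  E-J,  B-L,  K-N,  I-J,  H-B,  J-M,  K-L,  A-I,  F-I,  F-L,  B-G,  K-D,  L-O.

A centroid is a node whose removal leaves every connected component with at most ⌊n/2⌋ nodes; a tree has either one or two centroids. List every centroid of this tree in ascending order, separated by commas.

Delete L: the remaining components have sizes 6, 3, 3, 1, 1. Max 6 ≤ 7, so L is a centroid.
Every other node leaves some component of size > 7, so the centroid is unique.

L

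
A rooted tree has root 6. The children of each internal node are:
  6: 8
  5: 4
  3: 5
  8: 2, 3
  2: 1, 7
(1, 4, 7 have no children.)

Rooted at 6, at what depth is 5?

Climbing from 5 to the root: 5 → 3 → 8 → 6. That's 3 steps.

3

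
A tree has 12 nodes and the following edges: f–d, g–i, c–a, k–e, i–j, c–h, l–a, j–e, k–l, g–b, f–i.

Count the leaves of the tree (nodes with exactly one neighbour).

3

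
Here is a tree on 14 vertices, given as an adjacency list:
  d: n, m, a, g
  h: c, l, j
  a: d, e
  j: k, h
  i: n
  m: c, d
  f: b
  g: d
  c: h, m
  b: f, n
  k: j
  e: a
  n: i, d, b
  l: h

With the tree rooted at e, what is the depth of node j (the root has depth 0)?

Climbing from j to the root: j–h–c–m–d–a–e. That's 6 steps.

6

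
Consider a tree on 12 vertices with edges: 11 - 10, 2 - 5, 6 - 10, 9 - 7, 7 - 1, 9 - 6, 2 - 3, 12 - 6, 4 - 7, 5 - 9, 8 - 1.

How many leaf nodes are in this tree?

5

Exactly 5 nodes have a single neighbour: 3, 4, 8, 11, 12.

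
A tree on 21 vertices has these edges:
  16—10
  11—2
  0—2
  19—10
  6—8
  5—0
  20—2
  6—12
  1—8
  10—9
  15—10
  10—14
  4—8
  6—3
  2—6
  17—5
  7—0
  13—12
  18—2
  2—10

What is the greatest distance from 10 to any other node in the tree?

4

The node farthest from 10 is 1 (4, 17, 13 also at distance 4), via 10–2–6–8–1 — 4 edges.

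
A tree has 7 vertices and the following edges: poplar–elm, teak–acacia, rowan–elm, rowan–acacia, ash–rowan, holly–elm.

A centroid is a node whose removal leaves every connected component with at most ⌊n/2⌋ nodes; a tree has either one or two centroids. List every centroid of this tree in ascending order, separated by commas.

Removing rowan splits the tree into components of sizes 3, 2, 1; the largest is 3 ≤ ⌊7/2⌋ = 3.
No neighbour of rowan does as well, so rowan is the unique centroid.

rowan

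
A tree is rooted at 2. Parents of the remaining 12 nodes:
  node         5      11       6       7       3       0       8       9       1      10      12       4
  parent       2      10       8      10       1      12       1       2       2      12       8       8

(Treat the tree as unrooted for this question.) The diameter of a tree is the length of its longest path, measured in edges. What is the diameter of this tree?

6

Starting from 7, a farthest node is 5 at distance 6.
One longest path: 7 – 10 – 12 – 8 – 1 – 2 – 5.
So the diameter is 6.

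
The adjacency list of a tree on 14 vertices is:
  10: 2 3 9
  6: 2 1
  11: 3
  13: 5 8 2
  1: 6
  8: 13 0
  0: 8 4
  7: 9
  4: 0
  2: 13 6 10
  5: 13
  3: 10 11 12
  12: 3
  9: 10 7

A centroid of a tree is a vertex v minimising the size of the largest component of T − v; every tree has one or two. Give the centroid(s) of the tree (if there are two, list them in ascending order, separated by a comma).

2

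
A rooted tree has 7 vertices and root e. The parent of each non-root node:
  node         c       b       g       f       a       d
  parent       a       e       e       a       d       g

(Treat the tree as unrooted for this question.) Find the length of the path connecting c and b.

Walking from c: c – a – d – g – e – b. Length 5.

5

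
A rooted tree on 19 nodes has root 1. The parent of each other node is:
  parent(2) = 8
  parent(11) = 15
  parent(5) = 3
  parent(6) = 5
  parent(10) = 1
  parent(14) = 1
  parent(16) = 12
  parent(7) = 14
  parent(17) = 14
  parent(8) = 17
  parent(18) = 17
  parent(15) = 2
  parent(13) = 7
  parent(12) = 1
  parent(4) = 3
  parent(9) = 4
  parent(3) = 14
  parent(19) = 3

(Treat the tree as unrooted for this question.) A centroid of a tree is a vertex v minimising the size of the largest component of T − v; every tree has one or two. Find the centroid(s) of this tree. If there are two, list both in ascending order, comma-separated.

14

If 14 is removed the pieces have sizes 6, 6, 4, 2, all ≤ ⌊19/2⌋ = 9.
No neighbour of 14 does as well, so 14 is the unique centroid.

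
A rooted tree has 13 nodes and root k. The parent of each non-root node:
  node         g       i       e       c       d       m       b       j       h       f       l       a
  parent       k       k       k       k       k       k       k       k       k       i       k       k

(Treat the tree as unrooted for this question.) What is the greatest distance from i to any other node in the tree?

2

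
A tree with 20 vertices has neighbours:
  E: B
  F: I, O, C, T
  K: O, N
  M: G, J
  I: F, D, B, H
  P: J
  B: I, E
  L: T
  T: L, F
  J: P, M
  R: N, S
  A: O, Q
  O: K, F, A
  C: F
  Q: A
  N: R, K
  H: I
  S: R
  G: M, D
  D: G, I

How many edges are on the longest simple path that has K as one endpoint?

8

The node farthest from K is P, via K – O – F – I – D – G – M – J – P — 8 edges.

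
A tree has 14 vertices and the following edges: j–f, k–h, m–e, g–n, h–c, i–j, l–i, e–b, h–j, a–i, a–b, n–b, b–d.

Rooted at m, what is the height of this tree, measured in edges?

7

c sits deepest: m – e – b – a – i – j – h – c — 7 edges from the root.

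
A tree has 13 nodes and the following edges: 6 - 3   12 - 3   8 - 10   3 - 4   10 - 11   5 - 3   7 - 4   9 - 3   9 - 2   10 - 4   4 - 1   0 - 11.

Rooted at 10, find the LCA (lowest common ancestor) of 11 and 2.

10

Ancestors of 11 (toward the root): 11, 10.
Ancestors of 2: 2, 9, 3, 4, 10.
The deepest node appearing in both lists is 10.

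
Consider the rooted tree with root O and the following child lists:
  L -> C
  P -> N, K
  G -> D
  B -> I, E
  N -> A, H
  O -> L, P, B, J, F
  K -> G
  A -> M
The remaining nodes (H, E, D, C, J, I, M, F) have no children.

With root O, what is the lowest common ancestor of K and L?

Ancestors of K (toward the root): K, P, O.
Ancestors of L: L, O.
The deepest node appearing in both lists is O.

O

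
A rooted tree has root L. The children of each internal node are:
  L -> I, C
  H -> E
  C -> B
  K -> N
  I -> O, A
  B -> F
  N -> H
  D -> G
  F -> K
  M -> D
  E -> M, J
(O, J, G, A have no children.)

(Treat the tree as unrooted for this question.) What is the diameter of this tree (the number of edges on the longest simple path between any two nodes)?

BFS from A reaches G last, at distance 12; BFS from G confirms no node is farther.
Path: A–I–L–C–B–F–K–N–H–E–M–D–G.

12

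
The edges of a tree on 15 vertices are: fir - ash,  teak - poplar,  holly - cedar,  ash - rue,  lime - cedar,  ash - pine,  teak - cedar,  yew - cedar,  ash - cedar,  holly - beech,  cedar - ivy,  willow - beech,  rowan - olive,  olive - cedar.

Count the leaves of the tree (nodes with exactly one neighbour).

The leaves are fir, ivy, lime, pine, poplar, rowan, rue, willow, yew.
That is 9 leaves.

9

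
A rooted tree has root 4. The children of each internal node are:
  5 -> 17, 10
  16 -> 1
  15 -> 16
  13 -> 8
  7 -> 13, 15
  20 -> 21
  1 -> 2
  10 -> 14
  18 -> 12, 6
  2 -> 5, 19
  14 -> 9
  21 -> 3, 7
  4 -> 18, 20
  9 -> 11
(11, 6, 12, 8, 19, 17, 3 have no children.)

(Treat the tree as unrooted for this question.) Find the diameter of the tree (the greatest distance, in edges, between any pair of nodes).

14

BFS from 6 reaches 11 last, at distance 14; BFS from 11 confirms no node is farther.
Path: 6–18–4–20–21–7–15–16–1–2–5–10–14–9–11.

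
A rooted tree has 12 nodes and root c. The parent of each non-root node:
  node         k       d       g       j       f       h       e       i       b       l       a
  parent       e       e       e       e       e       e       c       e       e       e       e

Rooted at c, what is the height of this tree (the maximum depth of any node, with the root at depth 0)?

2

a sits deepest: c–e–a — 2 edges from the root.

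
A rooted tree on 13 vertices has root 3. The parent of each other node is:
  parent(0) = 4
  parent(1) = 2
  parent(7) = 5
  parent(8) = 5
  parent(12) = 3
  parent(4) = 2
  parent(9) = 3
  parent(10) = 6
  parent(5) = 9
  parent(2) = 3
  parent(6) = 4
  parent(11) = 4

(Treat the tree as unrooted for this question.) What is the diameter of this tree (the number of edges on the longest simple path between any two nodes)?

Starting from 7, a farthest node is 10 at distance 7.
One longest path: 7-5-9-3-2-4-6-10.
So the diameter is 7.

7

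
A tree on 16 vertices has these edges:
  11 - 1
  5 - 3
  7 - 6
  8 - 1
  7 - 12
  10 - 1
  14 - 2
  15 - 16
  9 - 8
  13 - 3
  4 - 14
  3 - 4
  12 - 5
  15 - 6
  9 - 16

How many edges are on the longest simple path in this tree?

13

Starting from 10, a farthest node is 2 at distance 13.
One longest path: 10 - 1 - 8 - 9 - 16 - 15 - 6 - 7 - 12 - 5 - 3 - 4 - 14 - 2.
So the diameter is 13.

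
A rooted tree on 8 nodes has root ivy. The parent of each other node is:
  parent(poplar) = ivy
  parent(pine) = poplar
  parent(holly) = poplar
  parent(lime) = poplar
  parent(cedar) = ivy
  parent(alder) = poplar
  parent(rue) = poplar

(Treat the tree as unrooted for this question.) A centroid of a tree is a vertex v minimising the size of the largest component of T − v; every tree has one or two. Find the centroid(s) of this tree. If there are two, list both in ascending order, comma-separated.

If poplar is removed the pieces have sizes 2, 1, 1, 1, 1, 1, all ≤ ⌊8/2⌋ = 4.
Every other node leaves some component of size > 4, so the centroid is unique.

poplar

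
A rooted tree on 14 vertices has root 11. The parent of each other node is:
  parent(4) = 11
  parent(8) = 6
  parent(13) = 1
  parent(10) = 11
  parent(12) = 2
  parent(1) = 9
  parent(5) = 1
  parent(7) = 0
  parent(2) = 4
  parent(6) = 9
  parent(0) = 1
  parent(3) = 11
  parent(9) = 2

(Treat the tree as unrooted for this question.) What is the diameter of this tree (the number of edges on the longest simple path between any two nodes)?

7

BFS from 7 reaches 3 last, at distance 7; BFS from 3 confirms no node is farther.
Path: 7–0–1–9–2–4–11–3.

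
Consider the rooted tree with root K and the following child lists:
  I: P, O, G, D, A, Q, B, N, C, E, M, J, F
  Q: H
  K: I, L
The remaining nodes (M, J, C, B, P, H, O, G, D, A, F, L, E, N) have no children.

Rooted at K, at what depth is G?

2

Path from K to G: K–I–G, which has 2 edges.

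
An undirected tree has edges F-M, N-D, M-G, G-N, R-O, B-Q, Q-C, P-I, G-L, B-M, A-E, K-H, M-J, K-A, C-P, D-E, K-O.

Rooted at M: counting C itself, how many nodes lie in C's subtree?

Descendants of C (including itself): C, P, I. That's 3.

3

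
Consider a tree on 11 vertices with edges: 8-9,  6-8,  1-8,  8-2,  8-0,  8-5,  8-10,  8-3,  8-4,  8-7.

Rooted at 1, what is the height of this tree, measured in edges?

2

4 sits deepest: 1-8-4 — 2 edges from the root.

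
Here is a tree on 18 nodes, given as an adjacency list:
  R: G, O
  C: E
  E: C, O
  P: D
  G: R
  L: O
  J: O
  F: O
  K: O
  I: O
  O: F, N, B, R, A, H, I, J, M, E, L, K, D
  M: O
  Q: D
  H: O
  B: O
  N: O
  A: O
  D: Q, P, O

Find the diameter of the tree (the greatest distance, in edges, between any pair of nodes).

4

BFS from P reaches C last, at distance 4; BFS from C confirms no node is farther.
Path: P-D-O-E-C.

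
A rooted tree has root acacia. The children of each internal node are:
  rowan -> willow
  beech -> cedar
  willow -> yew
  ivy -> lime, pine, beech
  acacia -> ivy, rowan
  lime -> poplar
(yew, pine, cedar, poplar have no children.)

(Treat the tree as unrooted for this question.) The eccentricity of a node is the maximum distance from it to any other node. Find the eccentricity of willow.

5

A farthest node from willow is poplar (cedar also at distance 5).
The path willow–rowan–acacia–ivy–lime–poplar has 5 edges.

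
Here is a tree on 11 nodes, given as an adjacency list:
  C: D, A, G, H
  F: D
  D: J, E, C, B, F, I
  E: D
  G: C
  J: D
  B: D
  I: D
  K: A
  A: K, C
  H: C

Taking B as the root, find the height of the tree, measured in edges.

4

K sits deepest: B–D–C–A–K — 4 edges from the root.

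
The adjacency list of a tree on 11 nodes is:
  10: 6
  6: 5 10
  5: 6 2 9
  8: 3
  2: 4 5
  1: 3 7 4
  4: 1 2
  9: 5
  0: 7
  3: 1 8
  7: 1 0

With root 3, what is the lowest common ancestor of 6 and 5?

5

Ancestors of 6 (toward the root): 6, 5, 2, 4, 1, 3.
Ancestors of 5: 5, 2, 4, 1, 3.
The deepest node appearing in both lists is 5.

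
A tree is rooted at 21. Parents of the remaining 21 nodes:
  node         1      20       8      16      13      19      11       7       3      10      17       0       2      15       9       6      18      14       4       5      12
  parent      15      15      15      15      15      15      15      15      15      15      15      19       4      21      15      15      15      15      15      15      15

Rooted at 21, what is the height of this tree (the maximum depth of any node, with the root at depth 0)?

A deepest node is 2, reached by 21–15–4–2.
That path has 3 edges, so the height is 3.

3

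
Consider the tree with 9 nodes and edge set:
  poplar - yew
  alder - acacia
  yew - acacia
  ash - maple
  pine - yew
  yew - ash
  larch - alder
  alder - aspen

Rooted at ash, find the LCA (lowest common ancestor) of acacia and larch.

acacia

Ancestors of acacia (toward the root): acacia, yew, ash.
Ancestors of larch: larch, alder, acacia, yew, ash.
The deepest node appearing in both lists is acacia.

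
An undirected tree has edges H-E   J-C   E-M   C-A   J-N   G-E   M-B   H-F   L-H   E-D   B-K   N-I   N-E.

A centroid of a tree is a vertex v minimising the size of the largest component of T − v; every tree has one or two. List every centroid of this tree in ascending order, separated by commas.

If E is removed the pieces have sizes 5, 3, 3, 1, 1, all ≤ ⌊14/2⌋ = 7.
No neighbour of E does as well, so E is the unique centroid.

E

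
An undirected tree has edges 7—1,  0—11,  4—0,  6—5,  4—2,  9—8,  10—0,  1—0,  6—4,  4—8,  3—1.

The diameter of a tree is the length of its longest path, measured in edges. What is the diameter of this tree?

A longest path is 5 – 6 – 4 – 0 – 1 – 7, with 5 edges.

5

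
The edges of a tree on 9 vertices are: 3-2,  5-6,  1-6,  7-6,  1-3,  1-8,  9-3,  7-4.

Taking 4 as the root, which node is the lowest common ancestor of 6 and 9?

6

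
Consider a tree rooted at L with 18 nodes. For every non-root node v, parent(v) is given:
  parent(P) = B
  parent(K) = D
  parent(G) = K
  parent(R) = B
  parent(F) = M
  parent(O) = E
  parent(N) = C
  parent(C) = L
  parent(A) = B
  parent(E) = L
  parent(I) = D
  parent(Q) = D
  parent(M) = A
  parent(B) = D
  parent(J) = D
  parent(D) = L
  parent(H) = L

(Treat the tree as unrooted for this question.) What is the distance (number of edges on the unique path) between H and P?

4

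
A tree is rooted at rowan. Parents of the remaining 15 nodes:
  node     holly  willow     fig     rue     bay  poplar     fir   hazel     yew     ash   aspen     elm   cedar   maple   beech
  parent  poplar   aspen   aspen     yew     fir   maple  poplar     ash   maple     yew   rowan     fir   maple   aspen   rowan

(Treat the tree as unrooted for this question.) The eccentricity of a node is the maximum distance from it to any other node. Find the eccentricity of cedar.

4

The node farthest from cedar is bay (elm, hazel, beech also at distance 4), via cedar-maple-poplar-fir-bay — 4 edges.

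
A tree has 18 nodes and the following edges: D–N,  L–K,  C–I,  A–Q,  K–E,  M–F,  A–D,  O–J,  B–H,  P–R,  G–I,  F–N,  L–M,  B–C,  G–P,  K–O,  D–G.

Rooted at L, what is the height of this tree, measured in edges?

9

H sits deepest: L–M–F–N–D–G–I–C–B–H — 9 edges from the root.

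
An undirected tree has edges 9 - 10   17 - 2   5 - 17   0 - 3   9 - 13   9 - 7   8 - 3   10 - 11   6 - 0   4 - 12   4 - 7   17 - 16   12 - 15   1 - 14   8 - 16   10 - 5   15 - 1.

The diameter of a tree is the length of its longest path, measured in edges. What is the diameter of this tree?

14

BFS from 14 reaches 6 last, at distance 14; BFS from 6 confirms no node is farther.
Path: 14–1–15–12–4–7–9–10–5–17–16–8–3–0–6.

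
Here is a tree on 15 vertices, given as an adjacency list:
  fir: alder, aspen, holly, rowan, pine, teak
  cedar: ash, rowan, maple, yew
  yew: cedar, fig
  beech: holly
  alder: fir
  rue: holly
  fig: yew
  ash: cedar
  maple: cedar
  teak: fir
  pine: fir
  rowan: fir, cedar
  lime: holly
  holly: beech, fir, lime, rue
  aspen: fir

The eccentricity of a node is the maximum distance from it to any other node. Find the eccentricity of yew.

Distances from yew peak at 5, attained at rue (beech, lime also at distance 5).
yew – cedar – rowan – fir – holly – rue

5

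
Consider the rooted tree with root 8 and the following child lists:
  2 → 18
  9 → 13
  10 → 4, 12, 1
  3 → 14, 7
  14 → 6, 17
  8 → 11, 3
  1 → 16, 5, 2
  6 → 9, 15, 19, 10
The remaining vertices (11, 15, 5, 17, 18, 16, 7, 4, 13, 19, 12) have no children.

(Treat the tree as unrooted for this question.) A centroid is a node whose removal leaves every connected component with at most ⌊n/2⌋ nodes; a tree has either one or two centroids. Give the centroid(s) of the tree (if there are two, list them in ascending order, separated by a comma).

6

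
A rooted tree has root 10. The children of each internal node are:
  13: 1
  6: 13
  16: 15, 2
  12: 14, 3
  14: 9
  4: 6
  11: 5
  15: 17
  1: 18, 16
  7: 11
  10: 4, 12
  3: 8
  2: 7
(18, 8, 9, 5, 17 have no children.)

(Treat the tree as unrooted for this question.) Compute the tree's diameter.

12

BFS from 5 reaches 8 last, at distance 12; BFS from 8 confirms no node is farther.
Path: 5-11-7-2-16-1-13-6-4-10-12-3-8.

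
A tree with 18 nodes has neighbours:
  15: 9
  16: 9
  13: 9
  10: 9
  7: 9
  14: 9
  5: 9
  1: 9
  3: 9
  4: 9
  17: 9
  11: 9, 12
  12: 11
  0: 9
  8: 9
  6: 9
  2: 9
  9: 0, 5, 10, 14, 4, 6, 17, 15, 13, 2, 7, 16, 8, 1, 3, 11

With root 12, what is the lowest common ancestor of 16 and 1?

16's ancestor chain is 16, 9, 11, 12 and 1's is 1, 9, 11, 12; they first meet at 9.

9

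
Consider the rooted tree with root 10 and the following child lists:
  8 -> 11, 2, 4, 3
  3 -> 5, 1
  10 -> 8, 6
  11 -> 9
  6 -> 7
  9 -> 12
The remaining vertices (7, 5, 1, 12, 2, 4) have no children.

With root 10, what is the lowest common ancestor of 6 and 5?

10

Ancestors of 6 (toward the root): 6, 10.
Ancestors of 5: 5, 3, 8, 10.
The deepest node appearing in both lists is 10.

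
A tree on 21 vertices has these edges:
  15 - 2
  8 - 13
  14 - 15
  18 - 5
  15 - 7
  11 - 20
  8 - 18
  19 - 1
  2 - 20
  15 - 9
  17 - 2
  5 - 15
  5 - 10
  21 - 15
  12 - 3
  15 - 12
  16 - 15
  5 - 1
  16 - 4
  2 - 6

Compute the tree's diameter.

Starting from 13, a farthest node is 11 at distance 7.
One longest path: 13-8-18-5-15-2-20-11.
So the diameter is 7.

7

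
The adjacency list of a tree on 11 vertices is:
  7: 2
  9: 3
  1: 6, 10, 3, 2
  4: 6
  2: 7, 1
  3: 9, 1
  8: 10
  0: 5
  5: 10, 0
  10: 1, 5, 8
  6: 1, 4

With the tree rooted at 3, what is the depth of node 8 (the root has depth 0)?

3

Path from 3 to 8: 3 → 1 → 10 → 8, which has 3 edges.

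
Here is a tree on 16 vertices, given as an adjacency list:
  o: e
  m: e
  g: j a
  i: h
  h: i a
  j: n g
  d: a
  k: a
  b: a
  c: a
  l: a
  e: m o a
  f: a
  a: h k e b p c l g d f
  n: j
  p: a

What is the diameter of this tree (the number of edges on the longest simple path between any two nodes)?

A longest path is n - j - g - a - e - o, with 5 edges.

5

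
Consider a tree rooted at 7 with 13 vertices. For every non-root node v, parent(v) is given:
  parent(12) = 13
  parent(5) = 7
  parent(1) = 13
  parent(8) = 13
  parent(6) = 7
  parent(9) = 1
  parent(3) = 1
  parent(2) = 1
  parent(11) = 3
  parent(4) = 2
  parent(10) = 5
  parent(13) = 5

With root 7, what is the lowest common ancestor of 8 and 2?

13

8's ancestor chain is 8, 13, 5, 7 and 2's is 2, 1, 13, 5, 7; they first meet at 13.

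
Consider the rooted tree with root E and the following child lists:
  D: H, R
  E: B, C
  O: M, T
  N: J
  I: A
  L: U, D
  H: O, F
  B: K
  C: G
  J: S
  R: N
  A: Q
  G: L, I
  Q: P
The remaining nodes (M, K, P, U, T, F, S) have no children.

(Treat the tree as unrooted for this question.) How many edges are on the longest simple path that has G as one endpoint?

6

A farthest node from G is S.
The path G-L-D-R-N-J-S has 6 edges.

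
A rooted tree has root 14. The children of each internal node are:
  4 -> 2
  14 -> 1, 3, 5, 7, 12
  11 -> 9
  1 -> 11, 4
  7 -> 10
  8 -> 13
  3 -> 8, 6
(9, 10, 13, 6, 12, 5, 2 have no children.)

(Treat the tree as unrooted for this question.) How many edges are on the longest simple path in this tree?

BFS from 13 reaches 2 last, at distance 6; BFS from 2 confirms no node is farther.
Path: 13–8–3–14–1–4–2.

6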